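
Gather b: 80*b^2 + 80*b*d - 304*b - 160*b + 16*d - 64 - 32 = 80*b^2 + b*(80*d - 464) + 16*d - 96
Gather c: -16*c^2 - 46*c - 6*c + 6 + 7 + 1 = -16*c^2 - 52*c + 14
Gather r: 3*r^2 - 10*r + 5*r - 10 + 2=3*r^2 - 5*r - 8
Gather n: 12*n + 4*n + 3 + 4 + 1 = 16*n + 8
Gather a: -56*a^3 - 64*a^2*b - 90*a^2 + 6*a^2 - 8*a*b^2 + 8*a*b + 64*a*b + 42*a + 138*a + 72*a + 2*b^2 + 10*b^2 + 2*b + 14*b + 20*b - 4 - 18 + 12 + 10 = -56*a^3 + a^2*(-64*b - 84) + a*(-8*b^2 + 72*b + 252) + 12*b^2 + 36*b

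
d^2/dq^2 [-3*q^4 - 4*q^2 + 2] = -36*q^2 - 8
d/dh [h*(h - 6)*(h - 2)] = 3*h^2 - 16*h + 12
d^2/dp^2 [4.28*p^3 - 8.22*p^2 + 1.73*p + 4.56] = 25.68*p - 16.44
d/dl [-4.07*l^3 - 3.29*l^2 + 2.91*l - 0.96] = -12.21*l^2 - 6.58*l + 2.91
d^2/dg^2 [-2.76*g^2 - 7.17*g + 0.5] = -5.52000000000000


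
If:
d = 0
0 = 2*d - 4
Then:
No Solution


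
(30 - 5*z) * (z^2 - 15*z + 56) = -5*z^3 + 105*z^2 - 730*z + 1680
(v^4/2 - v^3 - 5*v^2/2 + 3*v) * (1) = v^4/2 - v^3 - 5*v^2/2 + 3*v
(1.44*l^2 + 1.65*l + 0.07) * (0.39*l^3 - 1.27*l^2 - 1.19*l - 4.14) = 0.5616*l^5 - 1.1853*l^4 - 3.7818*l^3 - 8.014*l^2 - 6.9143*l - 0.2898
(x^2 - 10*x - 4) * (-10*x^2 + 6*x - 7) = -10*x^4 + 106*x^3 - 27*x^2 + 46*x + 28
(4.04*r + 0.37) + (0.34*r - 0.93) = 4.38*r - 0.56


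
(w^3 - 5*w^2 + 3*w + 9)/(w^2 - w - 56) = (-w^3 + 5*w^2 - 3*w - 9)/(-w^2 + w + 56)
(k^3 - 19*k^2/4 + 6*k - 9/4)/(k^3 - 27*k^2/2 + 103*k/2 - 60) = (4*k^2 - 7*k + 3)/(2*(2*k^2 - 21*k + 40))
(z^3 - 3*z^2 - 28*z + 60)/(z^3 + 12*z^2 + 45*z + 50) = (z^2 - 8*z + 12)/(z^2 + 7*z + 10)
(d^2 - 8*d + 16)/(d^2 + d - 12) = (d^2 - 8*d + 16)/(d^2 + d - 12)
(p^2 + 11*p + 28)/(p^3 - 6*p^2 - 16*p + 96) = (p + 7)/(p^2 - 10*p + 24)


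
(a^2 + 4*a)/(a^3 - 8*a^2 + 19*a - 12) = a*(a + 4)/(a^3 - 8*a^2 + 19*a - 12)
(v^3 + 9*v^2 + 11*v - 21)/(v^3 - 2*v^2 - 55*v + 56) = (v + 3)/(v - 8)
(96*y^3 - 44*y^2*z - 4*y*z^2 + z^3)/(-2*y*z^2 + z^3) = -48*y^2/z^2 - 2*y/z + 1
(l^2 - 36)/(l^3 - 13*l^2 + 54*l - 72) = (l + 6)/(l^2 - 7*l + 12)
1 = 1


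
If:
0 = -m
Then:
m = 0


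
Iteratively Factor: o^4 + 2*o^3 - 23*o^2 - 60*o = (o + 3)*(o^3 - o^2 - 20*o) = (o - 5)*(o + 3)*(o^2 + 4*o) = (o - 5)*(o + 3)*(o + 4)*(o)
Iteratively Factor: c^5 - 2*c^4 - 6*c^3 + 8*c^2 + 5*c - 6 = (c + 2)*(c^4 - 4*c^3 + 2*c^2 + 4*c - 3) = (c + 1)*(c + 2)*(c^3 - 5*c^2 + 7*c - 3) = (c - 3)*(c + 1)*(c + 2)*(c^2 - 2*c + 1) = (c - 3)*(c - 1)*(c + 1)*(c + 2)*(c - 1)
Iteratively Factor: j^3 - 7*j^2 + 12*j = (j - 4)*(j^2 - 3*j) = (j - 4)*(j - 3)*(j)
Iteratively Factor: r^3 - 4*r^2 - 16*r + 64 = (r + 4)*(r^2 - 8*r + 16) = (r - 4)*(r + 4)*(r - 4)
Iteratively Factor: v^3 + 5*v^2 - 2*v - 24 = (v + 4)*(v^2 + v - 6) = (v - 2)*(v + 4)*(v + 3)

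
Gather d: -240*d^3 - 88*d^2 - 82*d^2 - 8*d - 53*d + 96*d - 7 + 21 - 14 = -240*d^3 - 170*d^2 + 35*d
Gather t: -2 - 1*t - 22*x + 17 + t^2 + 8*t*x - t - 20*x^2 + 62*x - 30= t^2 + t*(8*x - 2) - 20*x^2 + 40*x - 15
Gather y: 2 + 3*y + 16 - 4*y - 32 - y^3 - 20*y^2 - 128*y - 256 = -y^3 - 20*y^2 - 129*y - 270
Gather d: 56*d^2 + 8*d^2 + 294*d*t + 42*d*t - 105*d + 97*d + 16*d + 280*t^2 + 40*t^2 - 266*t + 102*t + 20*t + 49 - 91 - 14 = 64*d^2 + d*(336*t + 8) + 320*t^2 - 144*t - 56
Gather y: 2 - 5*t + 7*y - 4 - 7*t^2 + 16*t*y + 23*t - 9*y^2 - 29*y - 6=-7*t^2 + 18*t - 9*y^2 + y*(16*t - 22) - 8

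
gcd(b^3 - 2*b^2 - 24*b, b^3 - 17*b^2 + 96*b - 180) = b - 6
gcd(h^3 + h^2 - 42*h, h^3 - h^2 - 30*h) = h^2 - 6*h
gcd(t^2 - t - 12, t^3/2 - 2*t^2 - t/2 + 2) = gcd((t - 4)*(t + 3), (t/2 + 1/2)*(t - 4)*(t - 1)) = t - 4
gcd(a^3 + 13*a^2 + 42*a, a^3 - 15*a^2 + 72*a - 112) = 1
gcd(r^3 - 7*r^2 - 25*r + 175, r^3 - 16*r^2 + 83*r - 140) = r^2 - 12*r + 35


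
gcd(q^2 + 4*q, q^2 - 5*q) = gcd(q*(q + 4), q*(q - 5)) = q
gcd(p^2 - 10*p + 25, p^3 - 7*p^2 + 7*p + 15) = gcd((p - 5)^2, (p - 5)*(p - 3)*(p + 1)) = p - 5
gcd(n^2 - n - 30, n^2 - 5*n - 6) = n - 6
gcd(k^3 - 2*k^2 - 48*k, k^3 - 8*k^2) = k^2 - 8*k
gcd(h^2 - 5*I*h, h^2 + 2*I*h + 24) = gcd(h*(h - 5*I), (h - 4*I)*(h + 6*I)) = 1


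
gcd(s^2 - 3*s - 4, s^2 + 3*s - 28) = s - 4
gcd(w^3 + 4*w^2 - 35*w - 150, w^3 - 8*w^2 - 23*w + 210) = w^2 - w - 30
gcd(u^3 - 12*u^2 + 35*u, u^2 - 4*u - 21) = u - 7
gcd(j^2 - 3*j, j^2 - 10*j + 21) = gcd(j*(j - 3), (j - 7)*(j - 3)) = j - 3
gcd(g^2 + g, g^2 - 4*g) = g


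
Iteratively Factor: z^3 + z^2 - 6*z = (z)*(z^2 + z - 6) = z*(z + 3)*(z - 2)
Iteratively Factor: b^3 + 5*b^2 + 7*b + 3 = (b + 1)*(b^2 + 4*b + 3) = (b + 1)*(b + 3)*(b + 1)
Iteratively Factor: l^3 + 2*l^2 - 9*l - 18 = (l + 3)*(l^2 - l - 6) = (l + 2)*(l + 3)*(l - 3)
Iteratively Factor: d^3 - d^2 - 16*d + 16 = (d - 4)*(d^2 + 3*d - 4) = (d - 4)*(d - 1)*(d + 4)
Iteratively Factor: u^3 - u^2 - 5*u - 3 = (u + 1)*(u^2 - 2*u - 3) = (u - 3)*(u + 1)*(u + 1)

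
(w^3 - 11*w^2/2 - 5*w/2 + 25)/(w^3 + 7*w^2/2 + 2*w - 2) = (2*w^2 - 15*w + 25)/(2*w^2 + 3*w - 2)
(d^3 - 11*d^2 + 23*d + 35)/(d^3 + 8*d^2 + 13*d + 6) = (d^2 - 12*d + 35)/(d^2 + 7*d + 6)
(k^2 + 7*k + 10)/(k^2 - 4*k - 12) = (k + 5)/(k - 6)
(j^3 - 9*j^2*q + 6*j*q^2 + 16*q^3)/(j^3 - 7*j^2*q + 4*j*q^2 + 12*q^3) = (-j + 8*q)/(-j + 6*q)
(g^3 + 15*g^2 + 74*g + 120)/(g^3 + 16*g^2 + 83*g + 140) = (g + 6)/(g + 7)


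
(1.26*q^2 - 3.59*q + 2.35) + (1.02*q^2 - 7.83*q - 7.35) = 2.28*q^2 - 11.42*q - 5.0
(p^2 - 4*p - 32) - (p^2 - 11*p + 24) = 7*p - 56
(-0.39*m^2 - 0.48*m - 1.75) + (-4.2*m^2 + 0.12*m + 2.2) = -4.59*m^2 - 0.36*m + 0.45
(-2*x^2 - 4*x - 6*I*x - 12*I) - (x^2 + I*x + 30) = -3*x^2 - 4*x - 7*I*x - 30 - 12*I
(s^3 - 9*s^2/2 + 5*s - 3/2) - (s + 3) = s^3 - 9*s^2/2 + 4*s - 9/2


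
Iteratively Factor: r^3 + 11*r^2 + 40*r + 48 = (r + 4)*(r^2 + 7*r + 12) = (r + 4)^2*(r + 3)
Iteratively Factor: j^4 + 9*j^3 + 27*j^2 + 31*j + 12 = (j + 1)*(j^3 + 8*j^2 + 19*j + 12) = (j + 1)*(j + 3)*(j^2 + 5*j + 4) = (j + 1)^2*(j + 3)*(j + 4)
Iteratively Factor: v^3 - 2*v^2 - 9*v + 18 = (v - 3)*(v^2 + v - 6) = (v - 3)*(v - 2)*(v + 3)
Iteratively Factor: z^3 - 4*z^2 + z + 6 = (z + 1)*(z^2 - 5*z + 6) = (z - 2)*(z + 1)*(z - 3)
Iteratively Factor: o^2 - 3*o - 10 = (o + 2)*(o - 5)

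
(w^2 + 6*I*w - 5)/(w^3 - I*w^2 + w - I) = (w + 5*I)/(w^2 - 2*I*w - 1)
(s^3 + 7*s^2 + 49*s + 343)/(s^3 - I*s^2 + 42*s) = (s^2 + 7*s*(1 + I) + 49*I)/(s*(s + 6*I))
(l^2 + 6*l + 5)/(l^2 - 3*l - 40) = (l + 1)/(l - 8)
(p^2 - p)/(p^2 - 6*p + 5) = p/(p - 5)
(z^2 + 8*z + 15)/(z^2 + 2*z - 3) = (z + 5)/(z - 1)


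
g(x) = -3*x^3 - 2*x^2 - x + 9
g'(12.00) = -1345.00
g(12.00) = -5475.00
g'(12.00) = -1345.00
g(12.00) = -5475.00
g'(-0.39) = -0.81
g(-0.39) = 9.26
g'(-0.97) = -5.59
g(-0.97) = 10.83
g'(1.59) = -30.11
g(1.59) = -9.71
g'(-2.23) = -36.84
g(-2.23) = 34.55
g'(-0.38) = -0.78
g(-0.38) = 9.26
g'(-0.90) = -4.69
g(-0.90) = 10.47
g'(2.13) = -50.35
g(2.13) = -31.19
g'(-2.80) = -60.36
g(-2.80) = 61.98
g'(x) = -9*x^2 - 4*x - 1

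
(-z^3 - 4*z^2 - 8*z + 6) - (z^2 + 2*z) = -z^3 - 5*z^2 - 10*z + 6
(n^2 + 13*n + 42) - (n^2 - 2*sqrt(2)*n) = 2*sqrt(2)*n + 13*n + 42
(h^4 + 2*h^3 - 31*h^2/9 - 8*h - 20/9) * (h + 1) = h^5 + 3*h^4 - 13*h^3/9 - 103*h^2/9 - 92*h/9 - 20/9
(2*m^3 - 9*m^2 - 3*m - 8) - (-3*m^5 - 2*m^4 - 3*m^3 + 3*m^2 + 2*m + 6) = 3*m^5 + 2*m^4 + 5*m^3 - 12*m^2 - 5*m - 14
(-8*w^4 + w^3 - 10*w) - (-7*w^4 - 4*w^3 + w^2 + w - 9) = -w^4 + 5*w^3 - w^2 - 11*w + 9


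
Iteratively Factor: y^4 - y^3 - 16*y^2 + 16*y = (y)*(y^3 - y^2 - 16*y + 16) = y*(y - 4)*(y^2 + 3*y - 4) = y*(y - 4)*(y - 1)*(y + 4)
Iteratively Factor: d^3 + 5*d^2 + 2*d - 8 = (d - 1)*(d^2 + 6*d + 8) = (d - 1)*(d + 2)*(d + 4)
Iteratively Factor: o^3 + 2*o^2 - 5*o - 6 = (o - 2)*(o^2 + 4*o + 3) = (o - 2)*(o + 1)*(o + 3)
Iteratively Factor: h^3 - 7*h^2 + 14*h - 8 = (h - 2)*(h^2 - 5*h + 4) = (h - 4)*(h - 2)*(h - 1)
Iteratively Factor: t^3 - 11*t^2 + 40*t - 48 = (t - 4)*(t^2 - 7*t + 12) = (t - 4)^2*(t - 3)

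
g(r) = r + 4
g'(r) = 1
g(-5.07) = -1.07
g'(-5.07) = 1.00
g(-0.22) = 3.78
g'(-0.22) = 1.00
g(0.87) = 4.87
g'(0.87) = 1.00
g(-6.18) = -2.18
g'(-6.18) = 1.00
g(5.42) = 9.42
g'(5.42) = 1.00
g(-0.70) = 3.30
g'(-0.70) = 1.00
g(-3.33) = 0.67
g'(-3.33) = 1.00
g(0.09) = 4.09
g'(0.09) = 1.00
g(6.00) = 10.00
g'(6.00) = 1.00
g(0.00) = 4.00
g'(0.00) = 1.00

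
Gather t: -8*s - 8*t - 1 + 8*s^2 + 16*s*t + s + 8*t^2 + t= 8*s^2 - 7*s + 8*t^2 + t*(16*s - 7) - 1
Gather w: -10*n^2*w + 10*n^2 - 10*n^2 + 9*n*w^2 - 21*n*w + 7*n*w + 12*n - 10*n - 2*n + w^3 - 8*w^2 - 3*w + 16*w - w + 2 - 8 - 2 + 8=w^3 + w^2*(9*n - 8) + w*(-10*n^2 - 14*n + 12)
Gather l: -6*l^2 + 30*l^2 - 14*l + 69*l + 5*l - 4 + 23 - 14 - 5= 24*l^2 + 60*l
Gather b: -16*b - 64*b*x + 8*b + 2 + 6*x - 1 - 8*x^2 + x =b*(-64*x - 8) - 8*x^2 + 7*x + 1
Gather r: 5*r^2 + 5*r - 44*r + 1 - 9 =5*r^2 - 39*r - 8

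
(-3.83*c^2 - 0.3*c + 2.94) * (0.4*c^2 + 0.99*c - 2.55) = -1.532*c^4 - 3.9117*c^3 + 10.6455*c^2 + 3.6756*c - 7.497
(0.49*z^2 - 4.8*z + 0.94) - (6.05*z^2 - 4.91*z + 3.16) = -5.56*z^2 + 0.11*z - 2.22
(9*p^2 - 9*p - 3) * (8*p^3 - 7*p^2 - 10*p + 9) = 72*p^5 - 135*p^4 - 51*p^3 + 192*p^2 - 51*p - 27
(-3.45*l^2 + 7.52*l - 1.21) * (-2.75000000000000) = 9.4875*l^2 - 20.68*l + 3.3275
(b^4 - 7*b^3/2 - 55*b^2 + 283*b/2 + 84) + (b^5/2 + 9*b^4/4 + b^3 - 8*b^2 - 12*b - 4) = b^5/2 + 13*b^4/4 - 5*b^3/2 - 63*b^2 + 259*b/2 + 80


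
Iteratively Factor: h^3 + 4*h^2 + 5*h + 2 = (h + 1)*(h^2 + 3*h + 2) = (h + 1)*(h + 2)*(h + 1)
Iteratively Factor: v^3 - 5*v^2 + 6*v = (v)*(v^2 - 5*v + 6) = v*(v - 2)*(v - 3)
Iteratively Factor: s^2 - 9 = (s - 3)*(s + 3)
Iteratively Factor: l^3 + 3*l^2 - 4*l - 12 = (l - 2)*(l^2 + 5*l + 6) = (l - 2)*(l + 3)*(l + 2)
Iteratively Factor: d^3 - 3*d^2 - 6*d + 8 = (d - 4)*(d^2 + d - 2) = (d - 4)*(d + 2)*(d - 1)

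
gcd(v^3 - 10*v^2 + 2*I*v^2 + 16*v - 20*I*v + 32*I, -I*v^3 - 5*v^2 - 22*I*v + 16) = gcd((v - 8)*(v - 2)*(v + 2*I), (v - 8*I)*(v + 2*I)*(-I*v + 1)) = v + 2*I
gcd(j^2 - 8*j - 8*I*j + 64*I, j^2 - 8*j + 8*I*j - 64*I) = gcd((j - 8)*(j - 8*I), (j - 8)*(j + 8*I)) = j - 8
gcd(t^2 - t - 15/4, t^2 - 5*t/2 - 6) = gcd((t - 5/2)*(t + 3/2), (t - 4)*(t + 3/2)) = t + 3/2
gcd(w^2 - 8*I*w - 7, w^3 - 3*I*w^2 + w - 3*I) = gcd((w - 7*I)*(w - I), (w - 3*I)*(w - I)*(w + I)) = w - I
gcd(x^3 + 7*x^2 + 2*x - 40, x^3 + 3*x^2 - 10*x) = x^2 + 3*x - 10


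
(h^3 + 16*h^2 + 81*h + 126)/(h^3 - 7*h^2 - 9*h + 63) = (h^2 + 13*h + 42)/(h^2 - 10*h + 21)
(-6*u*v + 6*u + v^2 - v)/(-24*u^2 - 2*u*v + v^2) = (v - 1)/(4*u + v)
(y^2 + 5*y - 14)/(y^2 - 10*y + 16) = (y + 7)/(y - 8)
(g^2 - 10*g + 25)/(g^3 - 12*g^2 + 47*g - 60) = (g - 5)/(g^2 - 7*g + 12)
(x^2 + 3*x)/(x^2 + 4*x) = (x + 3)/(x + 4)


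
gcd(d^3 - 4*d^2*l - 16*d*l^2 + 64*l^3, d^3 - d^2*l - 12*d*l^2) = d - 4*l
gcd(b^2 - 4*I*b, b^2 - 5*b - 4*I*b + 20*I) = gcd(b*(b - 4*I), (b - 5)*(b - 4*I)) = b - 4*I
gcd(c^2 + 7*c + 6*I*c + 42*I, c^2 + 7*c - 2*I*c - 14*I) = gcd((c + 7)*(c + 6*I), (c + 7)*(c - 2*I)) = c + 7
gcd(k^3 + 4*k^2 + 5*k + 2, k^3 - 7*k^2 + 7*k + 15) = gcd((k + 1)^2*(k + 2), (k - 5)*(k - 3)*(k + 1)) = k + 1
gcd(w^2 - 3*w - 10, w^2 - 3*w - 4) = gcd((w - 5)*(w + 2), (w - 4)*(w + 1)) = 1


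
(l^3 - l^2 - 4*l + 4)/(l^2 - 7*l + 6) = (l^2 - 4)/(l - 6)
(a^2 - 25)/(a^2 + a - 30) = (a + 5)/(a + 6)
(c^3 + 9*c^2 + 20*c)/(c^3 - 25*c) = (c + 4)/(c - 5)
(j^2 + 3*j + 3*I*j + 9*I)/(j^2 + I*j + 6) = (j + 3)/(j - 2*I)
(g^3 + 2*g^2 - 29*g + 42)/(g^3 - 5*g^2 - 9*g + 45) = (g^2 + 5*g - 14)/(g^2 - 2*g - 15)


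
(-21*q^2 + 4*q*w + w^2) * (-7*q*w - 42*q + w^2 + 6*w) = 147*q^3*w + 882*q^3 - 49*q^2*w^2 - 294*q^2*w - 3*q*w^3 - 18*q*w^2 + w^4 + 6*w^3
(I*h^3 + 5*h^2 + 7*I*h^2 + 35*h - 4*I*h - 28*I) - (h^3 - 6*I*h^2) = -h^3 + I*h^3 + 5*h^2 + 13*I*h^2 + 35*h - 4*I*h - 28*I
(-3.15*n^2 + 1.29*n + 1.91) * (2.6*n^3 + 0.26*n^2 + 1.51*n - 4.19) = -8.19*n^5 + 2.535*n^4 + 0.5449*n^3 + 15.643*n^2 - 2.521*n - 8.0029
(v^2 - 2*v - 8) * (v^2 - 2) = v^4 - 2*v^3 - 10*v^2 + 4*v + 16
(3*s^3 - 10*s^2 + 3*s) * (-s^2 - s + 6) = -3*s^5 + 7*s^4 + 25*s^3 - 63*s^2 + 18*s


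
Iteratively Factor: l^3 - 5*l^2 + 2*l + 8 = (l + 1)*(l^2 - 6*l + 8) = (l - 4)*(l + 1)*(l - 2)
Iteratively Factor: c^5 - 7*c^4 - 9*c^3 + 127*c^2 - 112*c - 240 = (c - 3)*(c^4 - 4*c^3 - 21*c^2 + 64*c + 80) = (c - 5)*(c - 3)*(c^3 + c^2 - 16*c - 16) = (c - 5)*(c - 4)*(c - 3)*(c^2 + 5*c + 4) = (c - 5)*(c - 4)*(c - 3)*(c + 1)*(c + 4)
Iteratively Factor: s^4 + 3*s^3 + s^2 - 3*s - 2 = (s + 1)*(s^3 + 2*s^2 - s - 2) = (s + 1)^2*(s^2 + s - 2) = (s - 1)*(s + 1)^2*(s + 2)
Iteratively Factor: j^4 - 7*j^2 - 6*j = (j - 3)*(j^3 + 3*j^2 + 2*j) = (j - 3)*(j + 2)*(j^2 + j) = (j - 3)*(j + 1)*(j + 2)*(j)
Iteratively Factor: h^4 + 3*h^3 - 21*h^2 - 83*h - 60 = (h + 1)*(h^3 + 2*h^2 - 23*h - 60) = (h + 1)*(h + 3)*(h^2 - h - 20) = (h + 1)*(h + 3)*(h + 4)*(h - 5)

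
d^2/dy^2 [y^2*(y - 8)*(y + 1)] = 12*y^2 - 42*y - 16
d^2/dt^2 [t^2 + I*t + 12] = 2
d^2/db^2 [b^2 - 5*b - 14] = 2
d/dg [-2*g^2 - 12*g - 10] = -4*g - 12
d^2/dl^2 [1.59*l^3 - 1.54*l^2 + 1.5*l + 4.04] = 9.54*l - 3.08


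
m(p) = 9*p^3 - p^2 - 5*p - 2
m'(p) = 27*p^2 - 2*p - 5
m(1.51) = 19.16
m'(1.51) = 53.54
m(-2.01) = -69.08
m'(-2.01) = 108.10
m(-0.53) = -0.97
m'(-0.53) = 3.64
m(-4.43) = -781.92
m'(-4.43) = 533.73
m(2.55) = 127.98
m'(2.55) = 165.47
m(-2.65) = -163.26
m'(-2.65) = 189.91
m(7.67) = 3961.78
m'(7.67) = 1568.04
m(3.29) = 291.23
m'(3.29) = 280.67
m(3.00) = 217.00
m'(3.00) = 232.00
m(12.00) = 15346.00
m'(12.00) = 3859.00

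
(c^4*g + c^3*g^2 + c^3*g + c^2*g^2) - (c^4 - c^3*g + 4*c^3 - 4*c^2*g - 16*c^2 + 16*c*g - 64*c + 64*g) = c^4*g - c^4 + c^3*g^2 + 2*c^3*g - 4*c^3 + c^2*g^2 + 4*c^2*g + 16*c^2 - 16*c*g + 64*c - 64*g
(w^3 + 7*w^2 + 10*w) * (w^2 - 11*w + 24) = w^5 - 4*w^4 - 43*w^3 + 58*w^2 + 240*w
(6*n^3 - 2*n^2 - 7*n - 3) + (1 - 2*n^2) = 6*n^3 - 4*n^2 - 7*n - 2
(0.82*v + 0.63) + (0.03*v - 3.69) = 0.85*v - 3.06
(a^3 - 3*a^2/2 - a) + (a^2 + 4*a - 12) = a^3 - a^2/2 + 3*a - 12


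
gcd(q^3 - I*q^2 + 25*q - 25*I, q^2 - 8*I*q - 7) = q - I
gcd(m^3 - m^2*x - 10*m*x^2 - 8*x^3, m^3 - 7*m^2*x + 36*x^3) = m + 2*x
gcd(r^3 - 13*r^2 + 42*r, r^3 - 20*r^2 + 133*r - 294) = r^2 - 13*r + 42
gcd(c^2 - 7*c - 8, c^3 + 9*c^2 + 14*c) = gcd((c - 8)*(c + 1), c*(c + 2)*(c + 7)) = 1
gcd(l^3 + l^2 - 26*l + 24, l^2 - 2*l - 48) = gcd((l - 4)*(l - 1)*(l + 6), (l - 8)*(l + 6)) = l + 6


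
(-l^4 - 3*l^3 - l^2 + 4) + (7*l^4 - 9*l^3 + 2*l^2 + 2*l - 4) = 6*l^4 - 12*l^3 + l^2 + 2*l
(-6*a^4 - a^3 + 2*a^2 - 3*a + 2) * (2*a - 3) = -12*a^5 + 16*a^4 + 7*a^3 - 12*a^2 + 13*a - 6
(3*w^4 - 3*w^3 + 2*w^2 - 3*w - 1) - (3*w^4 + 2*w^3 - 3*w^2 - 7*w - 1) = -5*w^3 + 5*w^2 + 4*w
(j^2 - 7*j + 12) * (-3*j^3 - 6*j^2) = -3*j^5 + 15*j^4 + 6*j^3 - 72*j^2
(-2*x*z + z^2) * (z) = -2*x*z^2 + z^3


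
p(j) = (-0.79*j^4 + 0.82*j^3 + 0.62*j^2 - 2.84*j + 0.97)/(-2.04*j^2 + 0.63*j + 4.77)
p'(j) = (4.08*j - 0.63)*(-0.79*j^4 + 0.82*j^3 + 0.62*j^2 - 2.84*j + 0.97)/(-2.04*j^2 + 0.63*j + 4.77)^2 + (-3.16*j^3 + 2.46*j^2 + 1.24*j - 2.84)/(-2.04*j^2 + 0.63*j + 4.77) = (3.2232*j^5 - 3.1659*j^4 - 14.04*j^3 + 6.3312*j^2 + 9.8724*j - 14.1579)/(4.1616*j^4 - 2.5704*j^3 - 19.0647*j^2 + 6.0102*j + 22.7529)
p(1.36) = -1.29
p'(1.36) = -5.87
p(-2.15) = 2.51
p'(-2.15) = -2.28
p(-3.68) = 6.59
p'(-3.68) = -3.19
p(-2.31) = 2.87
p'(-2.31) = -2.31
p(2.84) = 3.51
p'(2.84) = 1.36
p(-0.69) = 0.83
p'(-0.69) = -1.29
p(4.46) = 7.25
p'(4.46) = 3.07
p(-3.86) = 7.18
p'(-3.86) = -3.32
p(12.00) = 52.97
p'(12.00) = 9.00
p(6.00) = 12.95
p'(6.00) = 4.32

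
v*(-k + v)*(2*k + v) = -2*k^2*v + k*v^2 + v^3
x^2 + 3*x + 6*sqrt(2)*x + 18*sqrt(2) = (x + 3)*(x + 6*sqrt(2))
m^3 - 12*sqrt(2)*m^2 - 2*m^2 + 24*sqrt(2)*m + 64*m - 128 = (m - 2)*(m - 8*sqrt(2))*(m - 4*sqrt(2))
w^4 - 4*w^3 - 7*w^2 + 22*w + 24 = (w - 4)*(w - 3)*(w + 1)*(w + 2)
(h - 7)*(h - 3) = h^2 - 10*h + 21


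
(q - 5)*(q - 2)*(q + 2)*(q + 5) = q^4 - 29*q^2 + 100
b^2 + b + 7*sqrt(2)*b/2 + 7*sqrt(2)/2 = (b + 1)*(b + 7*sqrt(2)/2)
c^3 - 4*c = c*(c - 2)*(c + 2)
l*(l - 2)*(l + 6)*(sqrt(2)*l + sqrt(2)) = sqrt(2)*l^4 + 5*sqrt(2)*l^3 - 8*sqrt(2)*l^2 - 12*sqrt(2)*l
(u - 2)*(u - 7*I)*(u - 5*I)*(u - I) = u^4 - 2*u^3 - 13*I*u^3 - 47*u^2 + 26*I*u^2 + 94*u + 35*I*u - 70*I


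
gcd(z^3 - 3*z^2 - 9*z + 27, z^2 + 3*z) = z + 3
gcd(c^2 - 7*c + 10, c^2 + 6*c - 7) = 1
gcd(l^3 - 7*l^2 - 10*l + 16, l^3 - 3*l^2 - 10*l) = l + 2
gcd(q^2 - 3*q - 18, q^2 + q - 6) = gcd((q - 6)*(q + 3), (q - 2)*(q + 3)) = q + 3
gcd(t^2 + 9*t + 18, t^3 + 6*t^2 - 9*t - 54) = t^2 + 9*t + 18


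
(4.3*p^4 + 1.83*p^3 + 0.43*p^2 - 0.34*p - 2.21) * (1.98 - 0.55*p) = -2.365*p^5 + 7.5075*p^4 + 3.3869*p^3 + 1.0384*p^2 + 0.5423*p - 4.3758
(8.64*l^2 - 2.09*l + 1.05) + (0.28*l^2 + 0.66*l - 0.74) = 8.92*l^2 - 1.43*l + 0.31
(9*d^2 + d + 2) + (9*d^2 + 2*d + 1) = 18*d^2 + 3*d + 3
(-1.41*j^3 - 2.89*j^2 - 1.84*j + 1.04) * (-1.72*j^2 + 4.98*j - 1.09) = 2.4252*j^5 - 2.051*j^4 - 9.6905*j^3 - 7.8019*j^2 + 7.1848*j - 1.1336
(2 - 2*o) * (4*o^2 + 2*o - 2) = -8*o^3 + 4*o^2 + 8*o - 4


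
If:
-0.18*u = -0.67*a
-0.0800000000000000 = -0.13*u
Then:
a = 0.17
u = 0.62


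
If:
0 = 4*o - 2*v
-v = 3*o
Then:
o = 0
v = 0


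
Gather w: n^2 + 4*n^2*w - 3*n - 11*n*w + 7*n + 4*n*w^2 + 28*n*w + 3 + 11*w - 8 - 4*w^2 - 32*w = n^2 + 4*n + w^2*(4*n - 4) + w*(4*n^2 + 17*n - 21) - 5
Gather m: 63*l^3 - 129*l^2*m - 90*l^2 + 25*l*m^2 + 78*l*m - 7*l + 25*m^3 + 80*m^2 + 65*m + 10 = 63*l^3 - 90*l^2 - 7*l + 25*m^3 + m^2*(25*l + 80) + m*(-129*l^2 + 78*l + 65) + 10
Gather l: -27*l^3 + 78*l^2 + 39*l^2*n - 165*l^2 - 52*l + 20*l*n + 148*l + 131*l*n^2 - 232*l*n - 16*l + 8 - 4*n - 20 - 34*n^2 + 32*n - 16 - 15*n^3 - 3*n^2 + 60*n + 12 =-27*l^3 + l^2*(39*n - 87) + l*(131*n^2 - 212*n + 80) - 15*n^3 - 37*n^2 + 88*n - 16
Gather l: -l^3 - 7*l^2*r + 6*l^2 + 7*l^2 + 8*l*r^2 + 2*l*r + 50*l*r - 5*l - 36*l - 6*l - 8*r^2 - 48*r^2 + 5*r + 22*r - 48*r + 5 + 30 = -l^3 + l^2*(13 - 7*r) + l*(8*r^2 + 52*r - 47) - 56*r^2 - 21*r + 35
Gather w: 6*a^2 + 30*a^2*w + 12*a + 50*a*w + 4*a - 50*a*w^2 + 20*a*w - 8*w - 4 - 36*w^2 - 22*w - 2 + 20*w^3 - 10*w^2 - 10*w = 6*a^2 + 16*a + 20*w^3 + w^2*(-50*a - 46) + w*(30*a^2 + 70*a - 40) - 6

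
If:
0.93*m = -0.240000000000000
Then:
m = -0.26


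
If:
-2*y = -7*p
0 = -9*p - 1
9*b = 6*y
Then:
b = -7/27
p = -1/9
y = -7/18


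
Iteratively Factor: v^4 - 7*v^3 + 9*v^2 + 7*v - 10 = (v + 1)*(v^3 - 8*v^2 + 17*v - 10) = (v - 1)*(v + 1)*(v^2 - 7*v + 10) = (v - 5)*(v - 1)*(v + 1)*(v - 2)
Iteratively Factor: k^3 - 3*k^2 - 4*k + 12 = (k - 3)*(k^2 - 4) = (k - 3)*(k - 2)*(k + 2)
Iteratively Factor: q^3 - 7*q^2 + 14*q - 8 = (q - 4)*(q^2 - 3*q + 2) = (q - 4)*(q - 2)*(q - 1)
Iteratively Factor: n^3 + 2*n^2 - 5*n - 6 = (n + 1)*(n^2 + n - 6) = (n - 2)*(n + 1)*(n + 3)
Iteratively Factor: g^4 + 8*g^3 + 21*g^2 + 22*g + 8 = (g + 4)*(g^3 + 4*g^2 + 5*g + 2) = (g + 1)*(g + 4)*(g^2 + 3*g + 2) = (g + 1)^2*(g + 4)*(g + 2)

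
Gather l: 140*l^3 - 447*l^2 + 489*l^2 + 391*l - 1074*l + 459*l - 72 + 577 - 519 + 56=140*l^3 + 42*l^2 - 224*l + 42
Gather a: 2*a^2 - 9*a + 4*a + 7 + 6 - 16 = 2*a^2 - 5*a - 3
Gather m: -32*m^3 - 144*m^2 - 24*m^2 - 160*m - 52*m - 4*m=-32*m^3 - 168*m^2 - 216*m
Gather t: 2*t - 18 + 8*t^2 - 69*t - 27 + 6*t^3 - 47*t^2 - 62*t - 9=6*t^3 - 39*t^2 - 129*t - 54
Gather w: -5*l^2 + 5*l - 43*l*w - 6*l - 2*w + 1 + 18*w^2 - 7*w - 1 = -5*l^2 - l + 18*w^2 + w*(-43*l - 9)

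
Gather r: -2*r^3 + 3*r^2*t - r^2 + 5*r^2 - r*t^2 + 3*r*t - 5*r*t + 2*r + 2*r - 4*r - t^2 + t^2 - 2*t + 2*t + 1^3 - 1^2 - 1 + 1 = -2*r^3 + r^2*(3*t + 4) + r*(-t^2 - 2*t)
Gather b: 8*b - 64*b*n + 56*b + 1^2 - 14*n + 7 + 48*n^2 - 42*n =b*(64 - 64*n) + 48*n^2 - 56*n + 8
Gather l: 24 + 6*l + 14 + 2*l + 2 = 8*l + 40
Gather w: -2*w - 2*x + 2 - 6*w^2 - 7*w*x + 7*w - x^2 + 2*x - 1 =-6*w^2 + w*(5 - 7*x) - x^2 + 1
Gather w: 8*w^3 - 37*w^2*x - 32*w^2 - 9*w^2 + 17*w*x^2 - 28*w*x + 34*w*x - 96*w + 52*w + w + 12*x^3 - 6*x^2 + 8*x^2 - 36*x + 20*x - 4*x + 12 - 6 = 8*w^3 + w^2*(-37*x - 41) + w*(17*x^2 + 6*x - 43) + 12*x^3 + 2*x^2 - 20*x + 6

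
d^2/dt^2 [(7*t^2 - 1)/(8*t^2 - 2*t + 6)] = 2*(14*t^3 - 150*t^2 + 6*t + 37)/(64*t^6 - 48*t^5 + 156*t^4 - 73*t^3 + 117*t^2 - 27*t + 27)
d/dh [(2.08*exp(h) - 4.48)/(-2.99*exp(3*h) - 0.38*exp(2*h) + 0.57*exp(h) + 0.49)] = (12.4384*exp(3*h) - 39.3952*exp(2*h) - 3.4048*exp(h) + 3.5728)*exp(h)/(8.9401*exp(6*h) + 2.2724*exp(5*h) - 3.2642*exp(4*h) - 3.3634*exp(3*h) - 0.0475000000000001*exp(2*h) + 0.5586*exp(h) + 0.2401)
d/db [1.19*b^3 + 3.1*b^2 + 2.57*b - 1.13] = 3.57*b^2 + 6.2*b + 2.57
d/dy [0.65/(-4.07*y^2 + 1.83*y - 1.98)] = (5.291*y - 1.1895)/(4.07*y^2 - 1.83*y + 1.98)^2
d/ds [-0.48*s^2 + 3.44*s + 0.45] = 3.44 - 0.96*s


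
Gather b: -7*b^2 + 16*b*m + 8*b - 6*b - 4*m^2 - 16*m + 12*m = -7*b^2 + b*(16*m + 2) - 4*m^2 - 4*m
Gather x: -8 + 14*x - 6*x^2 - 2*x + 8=-6*x^2 + 12*x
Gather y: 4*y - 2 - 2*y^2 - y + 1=-2*y^2 + 3*y - 1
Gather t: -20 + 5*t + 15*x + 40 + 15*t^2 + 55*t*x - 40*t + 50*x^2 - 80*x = 15*t^2 + t*(55*x - 35) + 50*x^2 - 65*x + 20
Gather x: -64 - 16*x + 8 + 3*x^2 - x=3*x^2 - 17*x - 56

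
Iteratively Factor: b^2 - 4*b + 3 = (b - 1)*(b - 3)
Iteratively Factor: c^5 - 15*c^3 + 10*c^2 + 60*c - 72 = (c - 2)*(c^4 + 2*c^3 - 11*c^2 - 12*c + 36) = (c - 2)*(c + 3)*(c^3 - c^2 - 8*c + 12) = (c - 2)^2*(c + 3)*(c^2 + c - 6) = (c - 2)^3*(c + 3)*(c + 3)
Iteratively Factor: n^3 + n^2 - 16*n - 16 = (n + 1)*(n^2 - 16) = (n + 1)*(n + 4)*(n - 4)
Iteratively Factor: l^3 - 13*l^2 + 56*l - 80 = (l - 5)*(l^2 - 8*l + 16) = (l - 5)*(l - 4)*(l - 4)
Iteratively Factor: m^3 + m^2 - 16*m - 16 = (m + 1)*(m^2 - 16) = (m - 4)*(m + 1)*(m + 4)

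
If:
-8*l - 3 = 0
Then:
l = -3/8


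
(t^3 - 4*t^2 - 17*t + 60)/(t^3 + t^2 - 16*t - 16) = (t^2 - 8*t + 15)/(t^2 - 3*t - 4)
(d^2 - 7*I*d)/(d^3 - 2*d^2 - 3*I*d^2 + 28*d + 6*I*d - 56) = d/(d^2 + d*(-2 + 4*I) - 8*I)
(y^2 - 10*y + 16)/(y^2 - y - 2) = (y - 8)/(y + 1)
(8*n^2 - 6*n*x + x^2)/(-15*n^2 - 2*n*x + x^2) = (-8*n^2 + 6*n*x - x^2)/(15*n^2 + 2*n*x - x^2)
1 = 1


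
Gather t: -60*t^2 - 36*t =-60*t^2 - 36*t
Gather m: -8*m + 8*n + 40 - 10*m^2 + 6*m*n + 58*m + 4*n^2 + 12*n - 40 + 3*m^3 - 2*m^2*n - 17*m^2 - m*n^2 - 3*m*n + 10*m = 3*m^3 + m^2*(-2*n - 27) + m*(-n^2 + 3*n + 60) + 4*n^2 + 20*n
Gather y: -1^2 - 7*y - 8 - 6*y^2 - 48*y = -6*y^2 - 55*y - 9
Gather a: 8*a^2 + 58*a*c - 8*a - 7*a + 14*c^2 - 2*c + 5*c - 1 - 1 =8*a^2 + a*(58*c - 15) + 14*c^2 + 3*c - 2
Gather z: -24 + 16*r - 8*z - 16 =16*r - 8*z - 40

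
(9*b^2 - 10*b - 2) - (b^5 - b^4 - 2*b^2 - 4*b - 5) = -b^5 + b^4 + 11*b^2 - 6*b + 3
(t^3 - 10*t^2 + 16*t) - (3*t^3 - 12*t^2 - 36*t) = -2*t^3 + 2*t^2 + 52*t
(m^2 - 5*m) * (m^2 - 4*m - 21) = m^4 - 9*m^3 - m^2 + 105*m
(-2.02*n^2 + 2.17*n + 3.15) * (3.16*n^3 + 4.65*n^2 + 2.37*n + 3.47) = -6.3832*n^5 - 2.5358*n^4 + 15.2571*n^3 + 12.781*n^2 + 14.9954*n + 10.9305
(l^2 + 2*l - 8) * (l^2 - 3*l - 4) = l^4 - l^3 - 18*l^2 + 16*l + 32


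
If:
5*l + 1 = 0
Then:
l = -1/5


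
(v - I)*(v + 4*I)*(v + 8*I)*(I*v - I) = I*v^4 - 11*v^3 - I*v^3 + 11*v^2 - 20*I*v^2 - 32*v + 20*I*v + 32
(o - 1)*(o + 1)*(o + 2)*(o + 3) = o^4 + 5*o^3 + 5*o^2 - 5*o - 6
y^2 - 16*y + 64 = (y - 8)^2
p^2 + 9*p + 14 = (p + 2)*(p + 7)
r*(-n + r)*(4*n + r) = -4*n^2*r + 3*n*r^2 + r^3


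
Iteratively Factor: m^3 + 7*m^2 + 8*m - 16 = (m + 4)*(m^2 + 3*m - 4) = (m - 1)*(m + 4)*(m + 4)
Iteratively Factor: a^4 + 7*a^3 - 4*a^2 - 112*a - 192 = (a - 4)*(a^3 + 11*a^2 + 40*a + 48) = (a - 4)*(a + 4)*(a^2 + 7*a + 12) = (a - 4)*(a + 4)^2*(a + 3)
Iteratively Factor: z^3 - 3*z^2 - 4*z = (z)*(z^2 - 3*z - 4) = z*(z + 1)*(z - 4)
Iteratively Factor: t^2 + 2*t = (t)*(t + 2)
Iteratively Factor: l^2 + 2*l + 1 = (l + 1)*(l + 1)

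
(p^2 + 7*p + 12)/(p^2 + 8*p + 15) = (p + 4)/(p + 5)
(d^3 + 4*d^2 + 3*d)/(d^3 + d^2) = (d + 3)/d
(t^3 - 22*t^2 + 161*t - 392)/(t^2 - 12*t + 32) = (t^2 - 14*t + 49)/(t - 4)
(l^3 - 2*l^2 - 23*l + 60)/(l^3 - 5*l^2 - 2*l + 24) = (l + 5)/(l + 2)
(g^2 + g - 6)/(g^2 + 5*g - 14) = (g + 3)/(g + 7)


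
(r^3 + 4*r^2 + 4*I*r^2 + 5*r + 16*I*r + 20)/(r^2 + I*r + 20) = (r^2 + r*(4 - I) - 4*I)/(r - 4*I)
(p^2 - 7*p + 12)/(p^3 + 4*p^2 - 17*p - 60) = (p - 3)/(p^2 + 8*p + 15)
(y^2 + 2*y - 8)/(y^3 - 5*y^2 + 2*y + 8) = (y + 4)/(y^2 - 3*y - 4)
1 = 1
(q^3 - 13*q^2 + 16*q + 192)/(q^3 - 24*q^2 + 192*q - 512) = (q + 3)/(q - 8)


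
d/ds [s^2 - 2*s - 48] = 2*s - 2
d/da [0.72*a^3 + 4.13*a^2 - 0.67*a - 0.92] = 2.16*a^2 + 8.26*a - 0.67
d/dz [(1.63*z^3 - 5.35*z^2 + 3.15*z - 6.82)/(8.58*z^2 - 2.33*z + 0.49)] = (13.9854*z^4 - 7.5958*z^3 - 12.1654*z^2 + 111.7882*z - 14.3471)/(73.6164*z^4 - 39.9828*z^3 + 13.8373*z^2 - 2.2834*z + 0.2401)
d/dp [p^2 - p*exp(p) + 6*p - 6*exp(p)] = -p*exp(p) + 2*p - 7*exp(p) + 6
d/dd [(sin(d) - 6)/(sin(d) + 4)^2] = (16 - sin(d))*cos(d)/(sin(d) + 4)^3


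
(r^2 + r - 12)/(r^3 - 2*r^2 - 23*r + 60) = (r + 4)/(r^2 + r - 20)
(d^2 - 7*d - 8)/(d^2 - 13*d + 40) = (d + 1)/(d - 5)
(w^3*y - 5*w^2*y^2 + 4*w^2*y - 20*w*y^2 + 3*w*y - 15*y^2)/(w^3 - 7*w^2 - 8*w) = y*(w^2 - 5*w*y + 3*w - 15*y)/(w*(w - 8))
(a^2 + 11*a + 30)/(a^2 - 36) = (a + 5)/(a - 6)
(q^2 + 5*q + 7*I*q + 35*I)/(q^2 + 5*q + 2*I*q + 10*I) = (q + 7*I)/(q + 2*I)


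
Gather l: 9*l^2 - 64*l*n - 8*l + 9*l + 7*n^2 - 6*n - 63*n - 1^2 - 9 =9*l^2 + l*(1 - 64*n) + 7*n^2 - 69*n - 10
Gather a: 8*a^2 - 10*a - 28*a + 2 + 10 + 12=8*a^2 - 38*a + 24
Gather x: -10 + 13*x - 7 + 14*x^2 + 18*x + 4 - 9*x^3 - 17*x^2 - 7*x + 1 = -9*x^3 - 3*x^2 + 24*x - 12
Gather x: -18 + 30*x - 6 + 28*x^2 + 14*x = 28*x^2 + 44*x - 24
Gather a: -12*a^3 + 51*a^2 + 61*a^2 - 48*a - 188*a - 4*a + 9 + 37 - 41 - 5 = -12*a^3 + 112*a^2 - 240*a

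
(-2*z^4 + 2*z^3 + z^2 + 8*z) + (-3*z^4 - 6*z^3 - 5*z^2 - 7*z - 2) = -5*z^4 - 4*z^3 - 4*z^2 + z - 2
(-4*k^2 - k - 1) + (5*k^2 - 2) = k^2 - k - 3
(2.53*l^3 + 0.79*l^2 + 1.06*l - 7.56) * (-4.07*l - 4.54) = -10.2971*l^4 - 14.7015*l^3 - 7.9008*l^2 + 25.9568*l + 34.3224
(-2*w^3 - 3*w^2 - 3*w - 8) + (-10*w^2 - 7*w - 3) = -2*w^3 - 13*w^2 - 10*w - 11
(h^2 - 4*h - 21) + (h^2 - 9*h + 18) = 2*h^2 - 13*h - 3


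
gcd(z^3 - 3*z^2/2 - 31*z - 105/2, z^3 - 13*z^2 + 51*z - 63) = z - 7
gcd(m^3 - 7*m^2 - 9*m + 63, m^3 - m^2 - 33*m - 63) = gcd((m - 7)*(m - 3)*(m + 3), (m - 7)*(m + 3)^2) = m^2 - 4*m - 21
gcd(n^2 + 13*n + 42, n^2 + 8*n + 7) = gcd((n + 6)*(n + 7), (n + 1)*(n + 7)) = n + 7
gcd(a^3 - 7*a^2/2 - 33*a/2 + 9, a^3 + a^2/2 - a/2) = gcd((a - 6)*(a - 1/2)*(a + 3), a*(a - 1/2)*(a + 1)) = a - 1/2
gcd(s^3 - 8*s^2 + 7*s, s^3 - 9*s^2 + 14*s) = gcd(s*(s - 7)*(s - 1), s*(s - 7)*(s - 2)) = s^2 - 7*s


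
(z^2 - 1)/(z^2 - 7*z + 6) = (z + 1)/(z - 6)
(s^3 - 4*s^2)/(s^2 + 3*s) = s*(s - 4)/(s + 3)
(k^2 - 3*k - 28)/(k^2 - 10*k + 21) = (k + 4)/(k - 3)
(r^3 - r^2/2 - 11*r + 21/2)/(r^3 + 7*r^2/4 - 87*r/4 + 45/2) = 2*(2*r^2 + 5*r - 7)/(4*r^2 + 19*r - 30)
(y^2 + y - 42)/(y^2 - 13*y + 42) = (y + 7)/(y - 7)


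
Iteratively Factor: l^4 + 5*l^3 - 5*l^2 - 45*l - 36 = (l - 3)*(l^3 + 8*l^2 + 19*l + 12) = (l - 3)*(l + 3)*(l^2 + 5*l + 4) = (l - 3)*(l + 3)*(l + 4)*(l + 1)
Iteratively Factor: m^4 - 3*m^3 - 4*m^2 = (m - 4)*(m^3 + m^2) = (m - 4)*(m + 1)*(m^2) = m*(m - 4)*(m + 1)*(m)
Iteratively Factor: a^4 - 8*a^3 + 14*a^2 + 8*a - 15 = (a - 1)*(a^3 - 7*a^2 + 7*a + 15) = (a - 5)*(a - 1)*(a^2 - 2*a - 3) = (a - 5)*(a - 1)*(a + 1)*(a - 3)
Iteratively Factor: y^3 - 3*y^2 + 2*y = (y)*(y^2 - 3*y + 2) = y*(y - 1)*(y - 2)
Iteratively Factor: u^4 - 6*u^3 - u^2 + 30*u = (u + 2)*(u^3 - 8*u^2 + 15*u) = (u - 5)*(u + 2)*(u^2 - 3*u) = (u - 5)*(u - 3)*(u + 2)*(u)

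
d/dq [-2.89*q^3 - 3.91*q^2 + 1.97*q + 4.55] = -8.67*q^2 - 7.82*q + 1.97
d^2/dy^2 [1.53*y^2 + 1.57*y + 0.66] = 3.06000000000000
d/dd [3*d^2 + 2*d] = 6*d + 2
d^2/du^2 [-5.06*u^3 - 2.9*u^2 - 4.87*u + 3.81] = -30.36*u - 5.8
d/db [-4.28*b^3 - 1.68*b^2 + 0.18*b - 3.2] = -12.84*b^2 - 3.36*b + 0.18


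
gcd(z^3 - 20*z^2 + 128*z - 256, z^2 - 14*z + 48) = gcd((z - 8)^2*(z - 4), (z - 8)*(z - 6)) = z - 8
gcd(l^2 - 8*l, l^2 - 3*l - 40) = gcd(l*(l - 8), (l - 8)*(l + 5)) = l - 8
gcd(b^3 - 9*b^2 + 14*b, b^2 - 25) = 1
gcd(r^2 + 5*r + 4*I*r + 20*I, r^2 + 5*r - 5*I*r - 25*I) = r + 5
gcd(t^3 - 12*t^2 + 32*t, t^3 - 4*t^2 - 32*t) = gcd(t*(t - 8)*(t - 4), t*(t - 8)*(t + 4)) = t^2 - 8*t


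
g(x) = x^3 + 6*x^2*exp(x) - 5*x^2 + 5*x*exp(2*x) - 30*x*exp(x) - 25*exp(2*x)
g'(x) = 6*x^2*exp(x) + 3*x^2 + 10*x*exp(2*x) - 18*x*exp(x) - 10*x - 45*exp(2*x) - 30*exp(x)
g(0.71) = -128.08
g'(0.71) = -243.25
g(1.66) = -646.09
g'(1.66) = -1021.86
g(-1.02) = 3.11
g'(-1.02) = 4.20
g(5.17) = 27236.34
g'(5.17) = 213930.87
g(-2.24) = -26.38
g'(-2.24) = 40.99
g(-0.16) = -14.65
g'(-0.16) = -55.14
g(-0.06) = -20.74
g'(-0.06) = -67.05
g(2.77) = -3448.24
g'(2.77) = -4950.37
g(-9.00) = -1133.91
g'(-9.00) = 333.08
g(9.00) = 1314949972.87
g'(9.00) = 2957081070.85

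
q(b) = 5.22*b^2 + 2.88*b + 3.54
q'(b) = 10.44*b + 2.88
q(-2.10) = 20.51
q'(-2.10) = -19.04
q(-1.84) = 15.91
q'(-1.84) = -16.33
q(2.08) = 32.11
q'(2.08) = 24.60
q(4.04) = 100.37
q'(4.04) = 45.06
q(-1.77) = 14.80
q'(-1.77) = -15.60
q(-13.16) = 869.67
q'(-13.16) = -134.51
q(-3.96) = 73.99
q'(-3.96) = -38.46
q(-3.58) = 60.13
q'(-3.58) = -34.50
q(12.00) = 789.78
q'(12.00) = 128.16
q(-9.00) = 400.44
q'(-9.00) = -91.08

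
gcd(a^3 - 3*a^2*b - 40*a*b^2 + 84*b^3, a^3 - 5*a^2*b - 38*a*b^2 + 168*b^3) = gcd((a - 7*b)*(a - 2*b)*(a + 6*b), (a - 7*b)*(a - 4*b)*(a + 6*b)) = a^2 - a*b - 42*b^2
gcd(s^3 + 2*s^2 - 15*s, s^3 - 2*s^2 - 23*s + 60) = s^2 + 2*s - 15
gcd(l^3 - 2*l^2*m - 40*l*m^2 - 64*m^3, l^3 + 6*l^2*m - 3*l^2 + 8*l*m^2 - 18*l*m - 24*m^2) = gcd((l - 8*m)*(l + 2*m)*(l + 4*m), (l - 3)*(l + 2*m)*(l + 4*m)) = l^2 + 6*l*m + 8*m^2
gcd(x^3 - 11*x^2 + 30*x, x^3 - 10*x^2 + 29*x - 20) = x - 5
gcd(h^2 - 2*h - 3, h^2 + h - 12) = h - 3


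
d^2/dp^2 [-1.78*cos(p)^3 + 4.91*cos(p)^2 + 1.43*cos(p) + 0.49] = -0.0949999999999998*cos(p) - 9.82*cos(2*p) + 4.005*cos(3*p)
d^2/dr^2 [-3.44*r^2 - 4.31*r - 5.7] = -6.88000000000000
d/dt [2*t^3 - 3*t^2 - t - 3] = 6*t^2 - 6*t - 1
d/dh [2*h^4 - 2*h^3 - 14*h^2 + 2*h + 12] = 8*h^3 - 6*h^2 - 28*h + 2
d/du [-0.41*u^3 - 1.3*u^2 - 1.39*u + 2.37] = -1.23*u^2 - 2.6*u - 1.39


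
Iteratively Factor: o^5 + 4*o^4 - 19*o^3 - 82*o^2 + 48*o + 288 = (o + 3)*(o^4 + o^3 - 22*o^2 - 16*o + 96) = (o + 3)*(o + 4)*(o^3 - 3*o^2 - 10*o + 24) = (o - 4)*(o + 3)*(o + 4)*(o^2 + o - 6) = (o - 4)*(o + 3)^2*(o + 4)*(o - 2)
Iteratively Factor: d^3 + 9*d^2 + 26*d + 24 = (d + 4)*(d^2 + 5*d + 6) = (d + 2)*(d + 4)*(d + 3)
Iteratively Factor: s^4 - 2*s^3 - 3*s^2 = (s)*(s^3 - 2*s^2 - 3*s) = s*(s - 3)*(s^2 + s) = s*(s - 3)*(s + 1)*(s)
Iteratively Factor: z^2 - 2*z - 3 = (z + 1)*(z - 3)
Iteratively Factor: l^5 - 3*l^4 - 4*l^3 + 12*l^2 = (l - 3)*(l^4 - 4*l^2) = l*(l - 3)*(l^3 - 4*l) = l*(l - 3)*(l + 2)*(l^2 - 2*l) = l*(l - 3)*(l - 2)*(l + 2)*(l)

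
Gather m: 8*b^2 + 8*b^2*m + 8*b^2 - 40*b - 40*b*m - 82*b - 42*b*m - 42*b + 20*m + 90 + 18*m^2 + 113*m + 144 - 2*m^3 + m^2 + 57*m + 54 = 16*b^2 - 164*b - 2*m^3 + 19*m^2 + m*(8*b^2 - 82*b + 190) + 288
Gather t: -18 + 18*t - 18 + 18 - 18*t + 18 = 0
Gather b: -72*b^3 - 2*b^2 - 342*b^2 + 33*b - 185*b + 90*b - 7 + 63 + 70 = -72*b^3 - 344*b^2 - 62*b + 126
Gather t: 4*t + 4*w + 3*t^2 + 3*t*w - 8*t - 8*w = 3*t^2 + t*(3*w - 4) - 4*w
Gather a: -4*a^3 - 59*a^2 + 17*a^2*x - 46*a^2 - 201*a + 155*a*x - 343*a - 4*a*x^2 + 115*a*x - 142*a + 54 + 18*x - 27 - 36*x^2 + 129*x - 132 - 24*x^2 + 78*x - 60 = -4*a^3 + a^2*(17*x - 105) + a*(-4*x^2 + 270*x - 686) - 60*x^2 + 225*x - 165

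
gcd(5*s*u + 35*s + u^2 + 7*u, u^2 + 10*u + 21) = u + 7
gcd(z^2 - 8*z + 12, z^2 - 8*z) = 1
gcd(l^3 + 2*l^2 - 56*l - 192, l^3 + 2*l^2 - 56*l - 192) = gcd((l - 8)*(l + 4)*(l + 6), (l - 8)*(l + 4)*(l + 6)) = l^3 + 2*l^2 - 56*l - 192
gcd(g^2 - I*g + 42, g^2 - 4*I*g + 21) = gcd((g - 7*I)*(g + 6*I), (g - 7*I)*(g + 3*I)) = g - 7*I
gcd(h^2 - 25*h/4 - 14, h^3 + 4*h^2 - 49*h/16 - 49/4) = h + 7/4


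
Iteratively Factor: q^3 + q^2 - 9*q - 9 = (q + 1)*(q^2 - 9) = (q + 1)*(q + 3)*(q - 3)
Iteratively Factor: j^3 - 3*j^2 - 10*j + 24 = (j - 4)*(j^2 + j - 6) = (j - 4)*(j - 2)*(j + 3)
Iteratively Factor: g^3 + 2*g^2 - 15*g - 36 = (g + 3)*(g^2 - g - 12) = (g - 4)*(g + 3)*(g + 3)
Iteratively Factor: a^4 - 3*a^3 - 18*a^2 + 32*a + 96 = (a - 4)*(a^3 + a^2 - 14*a - 24) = (a - 4)*(a + 3)*(a^2 - 2*a - 8) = (a - 4)^2*(a + 3)*(a + 2)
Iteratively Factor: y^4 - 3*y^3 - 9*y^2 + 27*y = (y + 3)*(y^3 - 6*y^2 + 9*y) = (y - 3)*(y + 3)*(y^2 - 3*y) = (y - 3)^2*(y + 3)*(y)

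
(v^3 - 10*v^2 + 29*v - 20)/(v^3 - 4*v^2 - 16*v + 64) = (v^2 - 6*v + 5)/(v^2 - 16)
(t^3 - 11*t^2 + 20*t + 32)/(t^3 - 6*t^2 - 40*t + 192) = (t + 1)/(t + 6)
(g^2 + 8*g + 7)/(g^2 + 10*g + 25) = (g^2 + 8*g + 7)/(g^2 + 10*g + 25)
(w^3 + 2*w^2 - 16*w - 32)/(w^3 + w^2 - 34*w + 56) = (w^2 + 6*w + 8)/(w^2 + 5*w - 14)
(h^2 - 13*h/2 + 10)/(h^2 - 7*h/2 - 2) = (2*h - 5)/(2*h + 1)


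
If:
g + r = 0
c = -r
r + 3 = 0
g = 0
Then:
No Solution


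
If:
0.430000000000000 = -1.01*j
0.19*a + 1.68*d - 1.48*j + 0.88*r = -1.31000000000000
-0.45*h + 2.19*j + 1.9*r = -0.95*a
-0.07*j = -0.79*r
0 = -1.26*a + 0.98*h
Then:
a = 2.70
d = -1.44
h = 3.48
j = -0.43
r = -0.04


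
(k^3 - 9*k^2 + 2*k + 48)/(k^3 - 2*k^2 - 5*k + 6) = (k - 8)/(k - 1)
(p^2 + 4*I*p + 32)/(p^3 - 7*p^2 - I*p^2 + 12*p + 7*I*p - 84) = (p + 8*I)/(p^2 + p*(-7 + 3*I) - 21*I)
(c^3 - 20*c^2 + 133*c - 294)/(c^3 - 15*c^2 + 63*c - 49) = (c - 6)/(c - 1)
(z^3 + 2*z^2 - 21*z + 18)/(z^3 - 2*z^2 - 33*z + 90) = (z - 1)/(z - 5)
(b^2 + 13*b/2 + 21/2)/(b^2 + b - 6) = (b + 7/2)/(b - 2)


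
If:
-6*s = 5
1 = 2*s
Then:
No Solution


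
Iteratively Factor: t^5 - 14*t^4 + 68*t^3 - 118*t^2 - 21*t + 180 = (t - 5)*(t^4 - 9*t^3 + 23*t^2 - 3*t - 36) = (t - 5)*(t - 3)*(t^3 - 6*t^2 + 5*t + 12) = (t - 5)*(t - 3)^2*(t^2 - 3*t - 4) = (t - 5)*(t - 4)*(t - 3)^2*(t + 1)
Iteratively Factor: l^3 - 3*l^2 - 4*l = (l)*(l^2 - 3*l - 4) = l*(l + 1)*(l - 4)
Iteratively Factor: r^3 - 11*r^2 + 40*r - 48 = (r - 4)*(r^2 - 7*r + 12) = (r - 4)*(r - 3)*(r - 4)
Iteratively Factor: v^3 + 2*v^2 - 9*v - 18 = (v + 3)*(v^2 - v - 6) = (v - 3)*(v + 3)*(v + 2)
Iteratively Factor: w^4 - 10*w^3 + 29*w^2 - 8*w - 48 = (w - 4)*(w^3 - 6*w^2 + 5*w + 12) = (w - 4)*(w - 3)*(w^2 - 3*w - 4) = (w - 4)*(w - 3)*(w + 1)*(w - 4)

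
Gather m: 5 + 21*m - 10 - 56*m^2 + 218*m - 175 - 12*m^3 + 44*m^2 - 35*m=-12*m^3 - 12*m^2 + 204*m - 180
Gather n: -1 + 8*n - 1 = 8*n - 2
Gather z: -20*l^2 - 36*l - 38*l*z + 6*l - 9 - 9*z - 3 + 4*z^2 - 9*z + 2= -20*l^2 - 30*l + 4*z^2 + z*(-38*l - 18) - 10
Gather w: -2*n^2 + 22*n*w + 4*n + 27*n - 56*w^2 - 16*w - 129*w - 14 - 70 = -2*n^2 + 31*n - 56*w^2 + w*(22*n - 145) - 84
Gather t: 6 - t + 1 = 7 - t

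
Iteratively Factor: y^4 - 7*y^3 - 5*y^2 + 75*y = (y + 3)*(y^3 - 10*y^2 + 25*y) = y*(y + 3)*(y^2 - 10*y + 25) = y*(y - 5)*(y + 3)*(y - 5)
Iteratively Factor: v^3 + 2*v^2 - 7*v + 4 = (v - 1)*(v^2 + 3*v - 4) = (v - 1)^2*(v + 4)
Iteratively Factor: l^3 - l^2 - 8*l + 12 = (l - 2)*(l^2 + l - 6) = (l - 2)^2*(l + 3)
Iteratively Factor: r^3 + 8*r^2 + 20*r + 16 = (r + 4)*(r^2 + 4*r + 4) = (r + 2)*(r + 4)*(r + 2)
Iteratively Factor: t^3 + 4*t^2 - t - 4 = (t + 1)*(t^2 + 3*t - 4) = (t - 1)*(t + 1)*(t + 4)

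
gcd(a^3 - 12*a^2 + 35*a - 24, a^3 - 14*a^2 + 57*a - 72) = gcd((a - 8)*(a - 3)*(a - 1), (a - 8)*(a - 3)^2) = a^2 - 11*a + 24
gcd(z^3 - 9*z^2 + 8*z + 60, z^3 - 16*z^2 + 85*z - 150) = z^2 - 11*z + 30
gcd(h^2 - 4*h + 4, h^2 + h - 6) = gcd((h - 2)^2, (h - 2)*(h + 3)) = h - 2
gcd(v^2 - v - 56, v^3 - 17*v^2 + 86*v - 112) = v - 8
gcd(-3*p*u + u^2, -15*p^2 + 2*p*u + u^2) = 3*p - u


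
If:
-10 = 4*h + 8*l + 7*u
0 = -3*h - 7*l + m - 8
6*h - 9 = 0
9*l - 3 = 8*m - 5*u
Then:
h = 3/2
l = -89/41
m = -221/82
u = 8/41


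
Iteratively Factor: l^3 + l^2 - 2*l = (l - 1)*(l^2 + 2*l) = l*(l - 1)*(l + 2)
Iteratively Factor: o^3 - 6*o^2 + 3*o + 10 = (o + 1)*(o^2 - 7*o + 10) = (o - 2)*(o + 1)*(o - 5)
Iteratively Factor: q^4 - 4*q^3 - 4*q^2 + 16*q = (q - 2)*(q^3 - 2*q^2 - 8*q) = q*(q - 2)*(q^2 - 2*q - 8) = q*(q - 2)*(q + 2)*(q - 4)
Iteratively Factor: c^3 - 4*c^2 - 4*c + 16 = (c - 4)*(c^2 - 4) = (c - 4)*(c - 2)*(c + 2)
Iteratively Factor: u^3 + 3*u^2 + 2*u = (u + 2)*(u^2 + u) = u*(u + 2)*(u + 1)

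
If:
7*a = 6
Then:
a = 6/7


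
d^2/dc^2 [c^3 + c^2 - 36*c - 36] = 6*c + 2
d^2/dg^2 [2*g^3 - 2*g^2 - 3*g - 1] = 12*g - 4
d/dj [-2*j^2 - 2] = -4*j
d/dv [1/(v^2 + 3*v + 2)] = (-2*v - 3)/(v^2 + 3*v + 2)^2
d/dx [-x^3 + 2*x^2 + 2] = x*(4 - 3*x)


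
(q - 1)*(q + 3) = q^2 + 2*q - 3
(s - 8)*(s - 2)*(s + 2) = s^3 - 8*s^2 - 4*s + 32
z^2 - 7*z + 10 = (z - 5)*(z - 2)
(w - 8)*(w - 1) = w^2 - 9*w + 8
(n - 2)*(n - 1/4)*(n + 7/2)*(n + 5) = n^4 + 25*n^3/4 - 9*n^2/8 - 281*n/8 + 35/4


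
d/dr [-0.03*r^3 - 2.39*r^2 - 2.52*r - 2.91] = -0.09*r^2 - 4.78*r - 2.52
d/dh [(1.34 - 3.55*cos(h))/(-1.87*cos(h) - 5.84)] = -23.2378*sin(h)/(1.87*cos(h) + 5.84)^2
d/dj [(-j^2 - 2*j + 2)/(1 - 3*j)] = (3*j^2 - 2*j + 4)/(9*j^2 - 6*j + 1)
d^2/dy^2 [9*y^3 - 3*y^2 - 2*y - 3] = 54*y - 6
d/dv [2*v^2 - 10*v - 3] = 4*v - 10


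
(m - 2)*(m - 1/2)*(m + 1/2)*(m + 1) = m^4 - m^3 - 9*m^2/4 + m/4 + 1/2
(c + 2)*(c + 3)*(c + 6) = c^3 + 11*c^2 + 36*c + 36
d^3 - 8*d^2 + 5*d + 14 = (d - 7)*(d - 2)*(d + 1)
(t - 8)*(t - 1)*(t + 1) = t^3 - 8*t^2 - t + 8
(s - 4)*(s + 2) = s^2 - 2*s - 8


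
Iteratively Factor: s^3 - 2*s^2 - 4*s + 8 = (s - 2)*(s^2 - 4) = (s - 2)*(s + 2)*(s - 2)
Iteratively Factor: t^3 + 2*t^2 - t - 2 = (t + 1)*(t^2 + t - 2) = (t - 1)*(t + 1)*(t + 2)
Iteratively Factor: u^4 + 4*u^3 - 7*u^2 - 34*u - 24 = (u - 3)*(u^3 + 7*u^2 + 14*u + 8) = (u - 3)*(u + 4)*(u^2 + 3*u + 2) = (u - 3)*(u + 2)*(u + 4)*(u + 1)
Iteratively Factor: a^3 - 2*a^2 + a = (a)*(a^2 - 2*a + 1) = a*(a - 1)*(a - 1)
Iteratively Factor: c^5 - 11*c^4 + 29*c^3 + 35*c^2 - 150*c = (c - 5)*(c^4 - 6*c^3 - c^2 + 30*c) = (c - 5)*(c + 2)*(c^3 - 8*c^2 + 15*c) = (c - 5)^2*(c + 2)*(c^2 - 3*c) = c*(c - 5)^2*(c + 2)*(c - 3)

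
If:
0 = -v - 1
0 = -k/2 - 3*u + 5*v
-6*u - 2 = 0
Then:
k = -8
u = -1/3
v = -1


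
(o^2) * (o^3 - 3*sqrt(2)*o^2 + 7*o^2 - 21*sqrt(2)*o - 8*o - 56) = o^5 - 3*sqrt(2)*o^4 + 7*o^4 - 21*sqrt(2)*o^3 - 8*o^3 - 56*o^2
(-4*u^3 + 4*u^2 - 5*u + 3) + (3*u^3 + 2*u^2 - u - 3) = -u^3 + 6*u^2 - 6*u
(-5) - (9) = -14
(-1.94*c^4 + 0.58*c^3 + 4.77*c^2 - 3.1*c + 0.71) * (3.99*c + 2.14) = -7.7406*c^5 - 1.8374*c^4 + 20.2735*c^3 - 2.1612*c^2 - 3.8011*c + 1.5194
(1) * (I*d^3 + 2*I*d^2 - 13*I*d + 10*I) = I*d^3 + 2*I*d^2 - 13*I*d + 10*I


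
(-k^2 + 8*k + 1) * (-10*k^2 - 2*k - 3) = 10*k^4 - 78*k^3 - 23*k^2 - 26*k - 3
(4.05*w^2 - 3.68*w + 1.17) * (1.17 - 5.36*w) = -21.708*w^3 + 24.4633*w^2 - 10.5768*w + 1.3689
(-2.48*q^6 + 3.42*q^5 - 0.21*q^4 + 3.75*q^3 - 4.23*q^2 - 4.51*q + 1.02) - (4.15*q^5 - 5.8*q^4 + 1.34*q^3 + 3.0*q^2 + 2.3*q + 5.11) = -2.48*q^6 - 0.73*q^5 + 5.59*q^4 + 2.41*q^3 - 7.23*q^2 - 6.81*q - 4.09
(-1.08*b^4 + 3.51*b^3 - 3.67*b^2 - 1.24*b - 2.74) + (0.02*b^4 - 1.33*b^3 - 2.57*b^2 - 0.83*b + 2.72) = -1.06*b^4 + 2.18*b^3 - 6.24*b^2 - 2.07*b - 0.02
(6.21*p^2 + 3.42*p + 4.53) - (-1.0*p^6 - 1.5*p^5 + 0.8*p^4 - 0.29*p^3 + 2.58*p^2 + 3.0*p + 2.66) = 1.0*p^6 + 1.5*p^5 - 0.8*p^4 + 0.29*p^3 + 3.63*p^2 + 0.42*p + 1.87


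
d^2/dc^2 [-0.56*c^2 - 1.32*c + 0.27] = -1.12000000000000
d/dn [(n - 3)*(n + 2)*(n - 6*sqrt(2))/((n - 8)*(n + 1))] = (n^4 - 14*n^3 - 11*n^2 + 36*sqrt(2)*n^2 + 16*n + 24*sqrt(2)*n + 48 + 204*sqrt(2))/(n^4 - 14*n^3 + 33*n^2 + 112*n + 64)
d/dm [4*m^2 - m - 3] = 8*m - 1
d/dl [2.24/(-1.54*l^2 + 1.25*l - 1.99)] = (6.8992*l - 2.8)/(1.54*l^2 - 1.25*l + 1.99)^2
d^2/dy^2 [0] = 0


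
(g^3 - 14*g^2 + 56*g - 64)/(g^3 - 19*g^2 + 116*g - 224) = (g - 2)/(g - 7)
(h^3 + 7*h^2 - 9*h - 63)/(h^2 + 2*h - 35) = (h^2 - 9)/(h - 5)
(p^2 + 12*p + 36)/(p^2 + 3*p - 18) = (p + 6)/(p - 3)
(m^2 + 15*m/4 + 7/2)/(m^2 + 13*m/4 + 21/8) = 2*(m + 2)/(2*m + 3)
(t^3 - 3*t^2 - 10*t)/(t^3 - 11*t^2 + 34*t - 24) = t*(t^2 - 3*t - 10)/(t^3 - 11*t^2 + 34*t - 24)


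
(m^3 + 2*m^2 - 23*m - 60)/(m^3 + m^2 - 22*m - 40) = (m + 3)/(m + 2)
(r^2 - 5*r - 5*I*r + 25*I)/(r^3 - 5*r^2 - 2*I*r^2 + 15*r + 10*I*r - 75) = 1/(r + 3*I)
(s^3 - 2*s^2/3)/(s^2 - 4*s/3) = s*(3*s - 2)/(3*s - 4)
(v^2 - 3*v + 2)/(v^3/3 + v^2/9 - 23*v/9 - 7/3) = 9*(v^2 - 3*v + 2)/(3*v^3 + v^2 - 23*v - 21)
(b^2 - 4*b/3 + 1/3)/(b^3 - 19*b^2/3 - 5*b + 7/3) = (b - 1)/(b^2 - 6*b - 7)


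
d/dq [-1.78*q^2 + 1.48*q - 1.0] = 1.48 - 3.56*q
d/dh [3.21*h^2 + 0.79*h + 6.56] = 6.42*h + 0.79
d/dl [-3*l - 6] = -3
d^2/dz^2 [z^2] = 2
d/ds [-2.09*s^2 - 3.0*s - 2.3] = -4.18*s - 3.0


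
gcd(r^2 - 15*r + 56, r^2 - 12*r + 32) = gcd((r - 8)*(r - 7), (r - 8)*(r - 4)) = r - 8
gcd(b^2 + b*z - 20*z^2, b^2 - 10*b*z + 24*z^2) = -b + 4*z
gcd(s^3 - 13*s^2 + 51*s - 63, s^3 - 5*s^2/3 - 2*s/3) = 1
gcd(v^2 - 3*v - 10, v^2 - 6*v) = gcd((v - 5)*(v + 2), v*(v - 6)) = 1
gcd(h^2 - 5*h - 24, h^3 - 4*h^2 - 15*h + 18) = h + 3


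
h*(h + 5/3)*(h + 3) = h^3 + 14*h^2/3 + 5*h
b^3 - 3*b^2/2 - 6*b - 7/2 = (b - 7/2)*(b + 1)^2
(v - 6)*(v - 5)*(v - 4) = v^3 - 15*v^2 + 74*v - 120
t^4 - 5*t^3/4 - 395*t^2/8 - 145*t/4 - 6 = (t - 8)*(t + 1/4)*(t + 1/2)*(t + 6)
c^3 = c^3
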